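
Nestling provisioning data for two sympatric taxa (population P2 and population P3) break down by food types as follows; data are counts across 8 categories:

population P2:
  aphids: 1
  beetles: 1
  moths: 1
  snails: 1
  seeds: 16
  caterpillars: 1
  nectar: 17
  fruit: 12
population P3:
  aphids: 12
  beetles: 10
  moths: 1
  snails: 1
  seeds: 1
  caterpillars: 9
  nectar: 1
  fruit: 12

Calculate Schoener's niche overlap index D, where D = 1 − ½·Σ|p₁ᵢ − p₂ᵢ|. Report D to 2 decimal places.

0.38

Proportions for population P2 (n=50): 1/50=0.0200, 1/50=0.0200, 1/50=0.0200, 1/50=0.0200, 16/50=0.3200, 1/50=0.0200, 17/50=0.3400, 12/50=0.2400
Proportions for population P3 (n=47): 12/47=0.2553, 10/47=0.2128, 1/47=0.0213, 1/47=0.0213, 1/47=0.0213, 9/47=0.1915, 1/47=0.0213, 12/47=0.2553
Σ|p₁ᵢ − p₂ᵢ| = 0.2353 + 0.1928 + 0.0013 + 0.0013 + 0.2987 + 0.1715 + 0.3187 + 0.0153 = 1.2349
D = 1 − ½ × 1.2349 = 1 − 0.61745 = 0.38255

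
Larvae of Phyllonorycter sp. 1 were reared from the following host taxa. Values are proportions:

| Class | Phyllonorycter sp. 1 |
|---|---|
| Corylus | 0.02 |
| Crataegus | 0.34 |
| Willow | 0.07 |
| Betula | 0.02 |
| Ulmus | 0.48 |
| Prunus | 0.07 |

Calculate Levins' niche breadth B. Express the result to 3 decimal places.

2.804

Σpᵢ² = 0.02² + 0.34² + 0.07² + 0.02² + 0.48² + 0.07² = 0.0004 + 0.1156 + 0.0049 + 0.0004 + 0.2304 + 0.0049 = 0.3566
B = 1 / 0.3566 = 2.80426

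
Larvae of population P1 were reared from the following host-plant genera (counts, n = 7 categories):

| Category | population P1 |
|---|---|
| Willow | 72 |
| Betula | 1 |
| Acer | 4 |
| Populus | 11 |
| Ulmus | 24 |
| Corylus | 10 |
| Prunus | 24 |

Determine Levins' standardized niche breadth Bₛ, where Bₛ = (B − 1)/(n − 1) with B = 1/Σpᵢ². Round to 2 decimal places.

Proportions for population P1 (n=146): 72/146=0.4932, 1/146=0.0068, 4/146=0.0274, 11/146=0.0753, 24/146=0.1644, 10/146=0.0685, 24/146=0.1644
Σpᵢ² = 0.4932² + 0.0068² + 0.0274² + 0.0753² + 0.1644² + 0.0685² + 0.1644² = 0.243246 + 0.000046 + 0.000751 + 0.005670 + 0.027027 + 0.004692 + 0.027027 = 0.308459
B = 1 / 0.308459 = 3.2419
Bₛ = (B − 1)/(n − 1) = (3.2419 − 1)/(7 − 1) = 2.2419/6 = 0.3737

0.37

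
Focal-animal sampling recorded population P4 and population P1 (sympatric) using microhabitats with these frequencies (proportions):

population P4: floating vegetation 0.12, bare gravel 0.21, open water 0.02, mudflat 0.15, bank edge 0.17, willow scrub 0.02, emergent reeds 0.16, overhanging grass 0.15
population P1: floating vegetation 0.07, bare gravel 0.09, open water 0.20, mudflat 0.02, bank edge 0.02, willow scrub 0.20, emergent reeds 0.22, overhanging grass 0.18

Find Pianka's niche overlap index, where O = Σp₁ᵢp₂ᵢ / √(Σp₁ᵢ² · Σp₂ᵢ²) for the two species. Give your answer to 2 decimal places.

Σ p₁ᵢp₂ᵢ = 0.0084 + 0.0189 + 0.0040 + 0.0030 + 0.0034 + 0.0040 + 0.0352 + 0.0270 = 0.1039
Σp_1ᵢ² = 0.12² + 0.21² + 0.02² + 0.15² + 0.17² + 0.02² + 0.16² + 0.15² = 0.0144 + 0.0441 + 0.0004 + 0.0225 + 0.0289 + 0.0004 + 0.0256 + 0.0225 = 0.1588
Σp_2ᵢ² = 0.07² + 0.09² + 0.20² + 0.02² + 0.02² + 0.20² + 0.22² + 0.18² = 0.0049 + 0.0081 + 0.0400 + 0.0004 + 0.0004 + 0.0400 + 0.0484 + 0.0324 = 0.1746
O = 0.1039 / √(0.1588 × 0.1746) = 0.1039 / 0.16651 = 0.6240

0.62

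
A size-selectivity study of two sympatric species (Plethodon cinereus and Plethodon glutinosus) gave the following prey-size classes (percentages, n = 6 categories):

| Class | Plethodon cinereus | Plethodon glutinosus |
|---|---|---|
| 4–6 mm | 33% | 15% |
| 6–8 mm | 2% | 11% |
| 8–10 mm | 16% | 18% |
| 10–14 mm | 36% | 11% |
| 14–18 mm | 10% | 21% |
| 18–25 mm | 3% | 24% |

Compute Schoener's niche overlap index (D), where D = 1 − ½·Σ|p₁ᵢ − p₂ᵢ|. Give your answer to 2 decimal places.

0.57

Convert percentages to proportions (divide by 100).
Σ|p₁ᵢ − p₂ᵢ| = 0.18 + 0.09 + 0.02 + 0.25 + 0.11 + 0.21 = 0.86
D = 1 − ½ × 0.86 = 1 − 0.430 = 0.5700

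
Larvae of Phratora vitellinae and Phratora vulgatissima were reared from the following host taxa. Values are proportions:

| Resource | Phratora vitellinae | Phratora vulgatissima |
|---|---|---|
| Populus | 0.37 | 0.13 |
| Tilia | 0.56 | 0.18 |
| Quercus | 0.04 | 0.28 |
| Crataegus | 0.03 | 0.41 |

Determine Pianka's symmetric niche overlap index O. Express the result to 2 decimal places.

0.47

Σ p₁ᵢp₂ᵢ = 0.0481 + 0.1008 + 0.0112 + 0.0123 = 0.1724
Σp_1ᵢ² = 0.37² + 0.56² + 0.04² + 0.03² = 0.1369 + 0.3136 + 0.0016 + 0.0009 = 0.4530
Σp_2ᵢ² = 0.13² + 0.18² + 0.28² + 0.41² = 0.0169 + 0.0324 + 0.0784 + 0.1681 = 0.2958
O = 0.1724 / √(0.4530 × 0.2958) = 0.1724 / 0.36606 = 0.4710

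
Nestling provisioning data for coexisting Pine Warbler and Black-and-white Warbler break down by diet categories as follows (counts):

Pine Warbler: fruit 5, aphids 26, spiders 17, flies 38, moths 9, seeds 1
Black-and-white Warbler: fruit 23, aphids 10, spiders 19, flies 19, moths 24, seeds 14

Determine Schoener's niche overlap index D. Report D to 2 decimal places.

0.60

Proportions for Pine Warbler (n=96): 5/96=0.0521, 26/96=0.2708, 17/96=0.1771, 38/96=0.3958, 9/96=0.0938, 1/96=0.0104
Proportions for Black-and-white Warbler (n=109): 23/109=0.2110, 10/109=0.0917, 19/109=0.1743, 19/109=0.1743, 24/109=0.2202, 14/109=0.1284
Σ|p₁ᵢ − p₂ᵢ| = 0.1589 + 0.1791 + 0.0028 + 0.2215 + 0.1264 + 0.1180 = 0.8067
D = 1 − ½ × 0.8067 = 1 − 0.40335 = 0.59665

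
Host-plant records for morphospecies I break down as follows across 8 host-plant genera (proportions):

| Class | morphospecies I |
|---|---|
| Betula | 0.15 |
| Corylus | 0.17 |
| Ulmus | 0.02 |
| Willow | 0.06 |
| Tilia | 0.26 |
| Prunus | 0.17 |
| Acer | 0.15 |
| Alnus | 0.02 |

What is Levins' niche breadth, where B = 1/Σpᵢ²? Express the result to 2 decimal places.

5.72

Σpᵢ² = 0.15² + 0.17² + 0.02² + 0.06² + 0.26² + 0.17² + 0.15² + 0.02² = 0.0225 + 0.0289 + 0.0004 + 0.0036 + 0.0676 + 0.0289 + 0.0225 + 0.0004 = 0.1748
B = 1 / 0.1748 = 5.7208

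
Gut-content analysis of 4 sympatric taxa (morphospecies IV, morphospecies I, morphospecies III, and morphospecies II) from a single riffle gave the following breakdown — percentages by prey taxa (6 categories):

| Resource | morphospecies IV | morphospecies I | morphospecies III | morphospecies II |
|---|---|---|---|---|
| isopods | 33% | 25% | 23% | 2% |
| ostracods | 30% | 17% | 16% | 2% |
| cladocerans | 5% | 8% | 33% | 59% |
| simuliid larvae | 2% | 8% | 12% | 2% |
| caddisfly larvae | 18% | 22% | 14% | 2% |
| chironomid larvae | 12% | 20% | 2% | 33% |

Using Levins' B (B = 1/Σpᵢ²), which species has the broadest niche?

Convert percentages to proportions (divide by 100).
Σp_IVᵢ² = 0.33² + 0.30² + 0.05² + 0.02² + 0.18² + 0.12² = 0.1089 + 0.0900 + 0.0025 + 0.0004 + 0.0324 + 0.0144 = 0.2486
B_IV = 1 / 0.2486 = 4.0225
Σp_Iᵢ² = 0.25² + 0.17² + 0.08² + 0.08² + 0.22² + 0.20² = 0.0625 + 0.0289 + 0.0064 + 0.0064 + 0.0484 + 0.0400 = 0.1926
B_I = 1 / 0.1926 = 5.1921
Σp_IIIᵢ² = 0.23² + 0.16² + 0.33² + 0.12² + 0.14² + 0.02² = 0.0529 + 0.0256 + 0.1089 + 0.0144 + 0.0196 + 0.0004 = 0.2218
B_III = 1 / 0.2218 = 4.5086
Σp_IIᵢ² = 0.02² + 0.02² + 0.59² + 0.02² + 0.02² + 0.33² = 0.0004 + 0.0004 + 0.3481 + 0.0004 + 0.0004 + 0.1089 = 0.4586
B_II = 1 / 0.4586 = 2.1805
Highest B → broadest niche (most generalist): morphospecies I (B = 5.19).

morphospecies I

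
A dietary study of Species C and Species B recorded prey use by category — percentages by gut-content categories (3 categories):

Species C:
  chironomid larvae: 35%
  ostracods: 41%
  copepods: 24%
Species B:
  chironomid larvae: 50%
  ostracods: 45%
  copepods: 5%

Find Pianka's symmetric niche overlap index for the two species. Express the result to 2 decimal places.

Convert percentages to proportions (divide by 100).
Σ p₁ᵢp₂ᵢ = 0.1750 + 0.1845 + 0.0120 = 0.3715
Σp_1ᵢ² = 0.35² + 0.41² + 0.24² = 0.1225 + 0.1681 + 0.0576 = 0.3482
Σp_2ᵢ² = 0.50² + 0.45² + 0.05² = 0.2500 + 0.2025 + 0.0025 = 0.4550
O = 0.3715 / √(0.3482 × 0.4550) = 0.3715 / 0.39803 = 0.9333

0.93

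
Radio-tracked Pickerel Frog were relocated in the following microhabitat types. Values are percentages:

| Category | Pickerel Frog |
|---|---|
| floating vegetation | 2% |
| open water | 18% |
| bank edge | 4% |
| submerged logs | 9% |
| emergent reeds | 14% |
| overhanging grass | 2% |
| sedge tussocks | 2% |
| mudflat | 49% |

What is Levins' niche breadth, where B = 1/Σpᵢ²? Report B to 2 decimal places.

3.30

Convert percentages to proportions (divide by 100).
Σpᵢ² = 0.02² + 0.18² + 0.04² + 0.09² + 0.14² + 0.02² + 0.02² + 0.49² = 0.0004 + 0.0324 + 0.0016 + 0.0081 + 0.0196 + 0.0004 + 0.0004 + 0.2401 = 0.3030
B = 1 / 0.3030 = 3.3003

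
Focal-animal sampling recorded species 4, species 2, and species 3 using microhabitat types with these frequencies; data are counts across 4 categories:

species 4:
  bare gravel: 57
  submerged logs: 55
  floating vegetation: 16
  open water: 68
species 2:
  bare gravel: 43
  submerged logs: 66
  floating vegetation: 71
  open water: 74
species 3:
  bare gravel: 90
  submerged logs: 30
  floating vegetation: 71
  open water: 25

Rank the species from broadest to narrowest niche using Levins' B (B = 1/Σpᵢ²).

species 2 > species 4 > species 3

Proportions for species 4 (n=196): 57/196=0.2908, 55/196=0.2806, 16/196=0.0816, 68/196=0.3469
Proportions for species 2 (n=254): 43/254=0.1693, 66/254=0.2598, 71/254=0.2795, 74/254=0.2913
Proportions for species 3 (n=216): 90/216=0.4167, 30/216=0.1389, 71/216=0.3287, 25/216=0.1157
Σp_4ᵢ² = 0.2908² + 0.2806² + 0.0816² + 0.3469² = 0.084565 + 0.078736 + 0.006659 + 0.120340 = 0.290300
B_4 = 1 / 0.290300 = 3.4447
Σp_2ᵢ² = 0.1693² + 0.2598² + 0.2795² + 0.2913² = 0.028662 + 0.067496 + 0.078120 + 0.084856 = 0.259134
B_2 = 1 / 0.259134 = 3.8590
Σp_3ᵢ² = 0.4167² + 0.1389² + 0.3287² + 0.1157² = 0.173639 + 0.019293 + 0.108044 + 0.013386 = 0.314362
B_3 = 1 / 0.314362 = 3.1810
Ranking by B (broadest → narrowest): species 2 (3.86) > species 4 (3.44) > species 3 (3.18)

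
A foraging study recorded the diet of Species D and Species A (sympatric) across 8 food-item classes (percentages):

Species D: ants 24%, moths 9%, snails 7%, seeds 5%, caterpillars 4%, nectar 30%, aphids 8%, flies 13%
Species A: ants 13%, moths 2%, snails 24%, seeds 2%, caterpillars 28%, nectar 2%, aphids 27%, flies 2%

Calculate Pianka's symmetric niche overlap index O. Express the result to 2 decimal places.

0.45

Convert percentages to proportions (divide by 100).
Σ p₁ᵢp₂ᵢ = 0.0312 + 0.0018 + 0.0168 + 0.0010 + 0.0112 + 0.0060 + 0.0216 + 0.0026 = 0.0922
Σp_1ᵢ² = 0.24² + 0.09² + 0.07² + 0.05² + 0.04² + 0.30² + 0.08² + 0.13² = 0.0576 + 0.0081 + 0.0049 + 0.0025 + 0.0016 + 0.0900 + 0.0064 + 0.0169 = 0.1880
Σp_2ᵢ² = 0.13² + 0.02² + 0.24² + 0.02² + 0.28² + 0.02² + 0.27² + 0.02² = 0.0169 + 0.0004 + 0.0576 + 0.0004 + 0.0784 + 0.0004 + 0.0729 + 0.0004 = 0.2274
O = 0.0922 / √(0.1880 × 0.2274) = 0.0922 / 0.20676 = 0.4459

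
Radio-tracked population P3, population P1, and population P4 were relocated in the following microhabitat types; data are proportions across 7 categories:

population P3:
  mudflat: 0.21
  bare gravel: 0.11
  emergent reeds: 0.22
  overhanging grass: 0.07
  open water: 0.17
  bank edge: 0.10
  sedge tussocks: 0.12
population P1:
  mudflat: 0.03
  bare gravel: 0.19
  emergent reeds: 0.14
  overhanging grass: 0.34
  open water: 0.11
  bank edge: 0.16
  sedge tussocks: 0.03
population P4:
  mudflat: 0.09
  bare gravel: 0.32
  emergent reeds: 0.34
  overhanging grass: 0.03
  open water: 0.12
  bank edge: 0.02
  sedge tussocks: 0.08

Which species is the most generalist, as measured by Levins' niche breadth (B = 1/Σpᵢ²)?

Σp_P3ᵢ² = 0.21² + 0.11² + 0.22² + 0.07² + 0.17² + 0.10² + 0.12² = 0.0441 + 0.0121 + 0.0484 + 0.0049 + 0.0289 + 0.0100 + 0.0144 = 0.1628
B_P3 = 1 / 0.1628 = 6.1425
Σp_P1ᵢ² = 0.03² + 0.19² + 0.14² + 0.34² + 0.11² + 0.16² + 0.03² = 0.0009 + 0.0361 + 0.0196 + 0.1156 + 0.0121 + 0.0256 + 0.0009 = 0.2108
B_P1 = 1 / 0.2108 = 4.7438
Σp_P4ᵢ² = 0.09² + 0.32² + 0.34² + 0.03² + 0.12² + 0.02² + 0.08² = 0.0081 + 0.1024 + 0.1156 + 0.0009 + 0.0144 + 0.0004 + 0.0064 = 0.2482
B_P4 = 1 / 0.2482 = 4.0290
Highest B → broadest niche (most generalist): population P3 (B = 6.14).

population P3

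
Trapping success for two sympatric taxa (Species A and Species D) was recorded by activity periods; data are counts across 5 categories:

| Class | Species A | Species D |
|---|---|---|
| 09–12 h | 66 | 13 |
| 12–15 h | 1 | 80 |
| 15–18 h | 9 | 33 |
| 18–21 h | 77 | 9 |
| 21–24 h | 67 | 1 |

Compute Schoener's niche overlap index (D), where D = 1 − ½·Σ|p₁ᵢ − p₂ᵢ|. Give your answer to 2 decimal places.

Proportions for Species A (n=220): 66/220=0.3000, 1/220=0.0045, 9/220=0.0409, 77/220=0.3500, 67/220=0.3045
Proportions for Species D (n=136): 13/136=0.0956, 80/136=0.5882, 33/136=0.2426, 9/136=0.0662, 1/136=0.0074
Σ|p₁ᵢ − p₂ᵢ| = 0.2044 + 0.5837 + 0.2017 + 0.2838 + 0.2971 = 1.5707
D = 1 − ½ × 1.5707 = 1 − 0.78535 = 0.21465

0.21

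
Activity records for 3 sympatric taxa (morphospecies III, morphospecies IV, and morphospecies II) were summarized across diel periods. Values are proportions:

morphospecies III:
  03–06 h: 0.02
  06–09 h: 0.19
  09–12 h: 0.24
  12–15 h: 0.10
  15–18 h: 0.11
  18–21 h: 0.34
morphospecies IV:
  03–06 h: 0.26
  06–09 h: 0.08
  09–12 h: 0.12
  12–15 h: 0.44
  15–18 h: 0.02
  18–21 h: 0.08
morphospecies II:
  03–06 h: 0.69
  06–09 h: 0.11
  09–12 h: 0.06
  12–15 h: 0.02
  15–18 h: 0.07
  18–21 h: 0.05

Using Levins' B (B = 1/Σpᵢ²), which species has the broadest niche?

morphospecies III

Σp_IIIᵢ² = 0.02² + 0.19² + 0.24² + 0.10² + 0.11² + 0.34² = 0.0004 + 0.0361 + 0.0576 + 0.0100 + 0.0121 + 0.1156 = 0.2318
B_III = 1 / 0.2318 = 4.3141
Σp_IVᵢ² = 0.26² + 0.08² + 0.12² + 0.44² + 0.02² + 0.08² = 0.0676 + 0.0064 + 0.0144 + 0.1936 + 0.0004 + 0.0064 = 0.2888
B_IV = 1 / 0.2888 = 3.4626
Σp_IIᵢ² = 0.69² + 0.11² + 0.06² + 0.02² + 0.07² + 0.05² = 0.4761 + 0.0121 + 0.0036 + 0.0004 + 0.0049 + 0.0025 = 0.4996
B_II = 1 / 0.4996 = 2.0016
Highest B → broadest niche (most generalist): morphospecies III (B = 4.31).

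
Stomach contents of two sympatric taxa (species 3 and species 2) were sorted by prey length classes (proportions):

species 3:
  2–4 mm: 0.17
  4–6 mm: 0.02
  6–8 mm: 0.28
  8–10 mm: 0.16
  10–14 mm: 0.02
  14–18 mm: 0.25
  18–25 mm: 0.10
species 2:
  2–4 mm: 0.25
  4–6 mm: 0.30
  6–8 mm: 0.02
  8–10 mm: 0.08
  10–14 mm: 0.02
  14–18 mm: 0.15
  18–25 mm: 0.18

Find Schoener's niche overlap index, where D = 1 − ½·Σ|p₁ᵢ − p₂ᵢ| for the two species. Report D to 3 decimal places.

0.560

Σ|p₁ᵢ − p₂ᵢ| = 0.08 + 0.28 + 0.26 + 0.08 + 0.00 + 0.10 + 0.08 = 0.88
D = 1 − ½ × 0.88 = 1 − 0.440 = 0.56000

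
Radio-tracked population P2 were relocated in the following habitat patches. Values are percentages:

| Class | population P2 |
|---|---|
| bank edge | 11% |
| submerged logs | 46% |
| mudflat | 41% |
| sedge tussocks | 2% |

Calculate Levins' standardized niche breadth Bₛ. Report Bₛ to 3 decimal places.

0.517

Convert percentages to proportions (divide by 100).
Σpᵢ² = 0.11² + 0.46² + 0.41² + 0.02² = 0.0121 + 0.2116 + 0.1681 + 0.0004 = 0.3922
B = 1 / 0.3922 = 2.54972
Bₛ = (B − 1)/(n − 1) = (2.54972 − 1)/(4 − 1) = 1.54972/3 = 0.51657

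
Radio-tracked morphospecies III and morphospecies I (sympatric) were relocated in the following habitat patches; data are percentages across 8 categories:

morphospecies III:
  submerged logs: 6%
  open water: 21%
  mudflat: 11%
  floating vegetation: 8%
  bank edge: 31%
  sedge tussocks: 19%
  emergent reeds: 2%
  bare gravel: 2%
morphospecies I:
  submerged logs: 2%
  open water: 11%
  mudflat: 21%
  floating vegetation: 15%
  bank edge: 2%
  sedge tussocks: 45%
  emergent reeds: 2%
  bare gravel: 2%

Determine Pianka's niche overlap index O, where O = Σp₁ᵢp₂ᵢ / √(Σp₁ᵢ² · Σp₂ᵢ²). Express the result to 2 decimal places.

0.64

Convert percentages to proportions (divide by 100).
Σ p₁ᵢp₂ᵢ = 0.0012 + 0.0231 + 0.0231 + 0.0120 + 0.0062 + 0.0855 + 0.0004 + 0.0004 = 0.1519
Σp_1ᵢ² = 0.06² + 0.21² + 0.11² + 0.08² + 0.31² + 0.19² + 0.02² + 0.02² = 0.0036 + 0.0441 + 0.0121 + 0.0064 + 0.0961 + 0.0361 + 0.0004 + 0.0004 = 0.1992
Σp_2ᵢ² = 0.02² + 0.11² + 0.21² + 0.15² + 0.02² + 0.45² + 0.02² + 0.02² = 0.0004 + 0.0121 + 0.0441 + 0.0225 + 0.0004 + 0.2025 + 0.0004 + 0.0004 = 0.2828
O = 0.1519 / √(0.1992 × 0.2828) = 0.1519 / 0.23735 = 0.6400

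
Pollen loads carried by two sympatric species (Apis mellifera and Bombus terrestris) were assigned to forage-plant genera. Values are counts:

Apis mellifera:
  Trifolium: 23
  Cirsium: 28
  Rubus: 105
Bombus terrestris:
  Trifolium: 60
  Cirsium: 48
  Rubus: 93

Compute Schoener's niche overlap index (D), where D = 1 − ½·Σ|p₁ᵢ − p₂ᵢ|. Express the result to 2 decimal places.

0.79

Proportions for Apis mellifera (n=156): 23/156=0.1474, 28/156=0.1795, 105/156=0.6731
Proportions for Bombus terrestris (n=201): 60/201=0.2985, 48/201=0.2388, 93/201=0.4627
Σ|p₁ᵢ − p₂ᵢ| = 0.1511 + 0.0593 + 0.2104 = 0.4208
D = 1 − ½ × 0.4208 = 1 − 0.21040 = 0.78960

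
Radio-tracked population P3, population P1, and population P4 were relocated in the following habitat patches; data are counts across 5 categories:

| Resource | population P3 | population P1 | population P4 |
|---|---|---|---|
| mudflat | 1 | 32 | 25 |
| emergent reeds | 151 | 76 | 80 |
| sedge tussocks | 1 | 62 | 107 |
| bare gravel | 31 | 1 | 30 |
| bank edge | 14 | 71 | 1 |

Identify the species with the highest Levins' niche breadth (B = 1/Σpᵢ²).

population P1

Proportions for population P3 (n=198): 1/198=0.0051, 151/198=0.7626, 1/198=0.0051, 31/198=0.1566, 14/198=0.0707
Proportions for population P1 (n=242): 32/242=0.1322, 76/242=0.3140, 62/242=0.2562, 1/242=0.0041, 71/242=0.2934
Proportions for population P4 (n=243): 25/243=0.1029, 80/243=0.3292, 107/243=0.4403, 30/243=0.1235, 1/243=0.0041
Σp_P3ᵢ² = 0.0051² + 0.7626² + 0.0051² + 0.1566² + 0.0707² = 0.000026 + 0.581559 + 0.000026 + 0.024524 + 0.004998 = 0.611133
B_P3 = 1 / 0.611133 = 1.6363
Σp_P1ᵢ² = 0.1322² + 0.3140² + 0.2562² + 0.0041² + 0.2934² = 0.017477 + 0.098596 + 0.065638 + 0.000017 + 0.086084 = 0.267812
B_P1 = 1 / 0.267812 = 3.7340
Σp_P4ᵢ² = 0.1029² + 0.3292² + 0.4403² + 0.1235² + 0.0041² = 0.010588 + 0.108373 + 0.193864 + 0.015252 + 0.000017 = 0.328094
B_P4 = 1 / 0.328094 = 3.0479
Highest B → broadest niche (most generalist): population P1 (B = 3.73).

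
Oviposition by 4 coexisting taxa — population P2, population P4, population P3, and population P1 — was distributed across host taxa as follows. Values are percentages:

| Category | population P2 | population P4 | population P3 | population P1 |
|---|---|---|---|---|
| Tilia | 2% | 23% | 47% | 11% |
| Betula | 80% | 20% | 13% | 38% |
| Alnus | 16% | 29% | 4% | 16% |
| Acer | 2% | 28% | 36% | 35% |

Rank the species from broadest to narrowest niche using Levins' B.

population P4 > population P1 > population P3 > population P2

Convert percentages to proportions (divide by 100).
Σp_P2ᵢ² = 0.02² + 0.80² + 0.16² + 0.02² = 0.0004 + 0.6400 + 0.0256 + 0.0004 = 0.6664
B_P2 = 1 / 0.6664 = 1.5006
Σp_P4ᵢ² = 0.23² + 0.20² + 0.29² + 0.28² = 0.0529 + 0.0400 + 0.0841 + 0.0784 = 0.2554
B_P4 = 1 / 0.2554 = 3.9154
Σp_P3ᵢ² = 0.47² + 0.13² + 0.04² + 0.36² = 0.2209 + 0.0169 + 0.0016 + 0.1296 = 0.3690
B_P3 = 1 / 0.3690 = 2.7100
Σp_P1ᵢ² = 0.11² + 0.38² + 0.16² + 0.35² = 0.0121 + 0.1444 + 0.0256 + 0.1225 = 0.3046
B_P1 = 1 / 0.3046 = 3.2830
Ranking by B (broadest → narrowest): population P4 (3.92) > population P1 (3.28) > population P3 (2.71) > population P2 (1.50)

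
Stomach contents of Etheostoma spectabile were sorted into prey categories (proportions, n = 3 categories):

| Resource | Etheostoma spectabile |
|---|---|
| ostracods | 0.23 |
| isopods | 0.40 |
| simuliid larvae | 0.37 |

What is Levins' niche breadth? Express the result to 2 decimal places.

2.86

Σpᵢ² = 0.23² + 0.40² + 0.37² = 0.0529 + 0.1600 + 0.1369 = 0.3498
B = 1 / 0.3498 = 2.8588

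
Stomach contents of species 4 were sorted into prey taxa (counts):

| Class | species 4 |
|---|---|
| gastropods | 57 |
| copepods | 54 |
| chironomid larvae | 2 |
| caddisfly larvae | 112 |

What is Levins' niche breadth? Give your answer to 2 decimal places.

Proportions for species 4 (n=225): 57/225=0.2533, 54/225=0.2400, 2/225=0.0089, 112/225=0.4978
Σpᵢ² = 0.2533² + 0.2400² + 0.0089² + 0.4978² = 0.064161 + 0.057600 + 0.000079 + 0.247805 = 0.369645
B = 1 / 0.369645 = 2.7053

2.71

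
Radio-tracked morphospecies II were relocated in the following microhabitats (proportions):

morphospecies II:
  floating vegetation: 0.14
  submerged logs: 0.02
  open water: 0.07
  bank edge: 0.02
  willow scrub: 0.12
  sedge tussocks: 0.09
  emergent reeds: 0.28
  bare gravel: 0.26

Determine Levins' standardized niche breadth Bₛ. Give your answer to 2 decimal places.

0.59

Σpᵢ² = 0.14² + 0.02² + 0.07² + 0.02² + 0.12² + 0.09² + 0.28² + 0.26² = 0.0196 + 0.0004 + 0.0049 + 0.0004 + 0.0144 + 0.0081 + 0.0784 + 0.0676 = 0.1938
B = 1 / 0.1938 = 5.1600
Bₛ = (B − 1)/(n − 1) = (5.1600 − 1)/(8 − 1) = 4.1600/7 = 0.5943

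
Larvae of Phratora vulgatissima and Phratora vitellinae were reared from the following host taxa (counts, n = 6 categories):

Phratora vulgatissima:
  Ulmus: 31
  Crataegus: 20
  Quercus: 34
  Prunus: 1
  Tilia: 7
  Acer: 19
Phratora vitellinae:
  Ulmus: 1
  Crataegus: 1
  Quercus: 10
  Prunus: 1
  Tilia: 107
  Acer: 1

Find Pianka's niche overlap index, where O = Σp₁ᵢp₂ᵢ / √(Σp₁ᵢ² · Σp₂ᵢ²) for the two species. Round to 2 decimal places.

0.20

Proportions for Phratora vulgatissima (n=112): 31/112=0.2768, 20/112=0.1786, 34/112=0.3036, 1/112=0.0089, 7/112=0.0625, 19/112=0.1696
Proportions for Phratora vitellinae (n=121): 1/121=0.0083, 1/121=0.0083, 10/121=0.0826, 1/121=0.0083, 107/121=0.8843, 1/121=0.0083
Σ p₁ᵢp₂ᵢ = 0.002297 + 0.001482 + 0.025077 + 0.000074 + 0.055269 + 0.001408 = 0.085607
Σp_1ᵢ² = 0.2768² + 0.1786² + 0.3036² + 0.0089² + 0.0625² + 0.1696² = 0.076618 + 0.031898 + 0.092173 + 0.000079 + 0.003906 + 0.028764 = 0.233438
Σp_2ᵢ² = 0.0083² + 0.0083² + 0.0826² + 0.0083² + 0.8843² + 0.0083² = 0.000069 + 0.000069 + 0.006823 + 0.000069 + 0.781986 + 0.000069 = 0.789085
O = 0.085607 / √(0.233438 × 0.789085) = 0.085607 / 0.4291881 = 0.1995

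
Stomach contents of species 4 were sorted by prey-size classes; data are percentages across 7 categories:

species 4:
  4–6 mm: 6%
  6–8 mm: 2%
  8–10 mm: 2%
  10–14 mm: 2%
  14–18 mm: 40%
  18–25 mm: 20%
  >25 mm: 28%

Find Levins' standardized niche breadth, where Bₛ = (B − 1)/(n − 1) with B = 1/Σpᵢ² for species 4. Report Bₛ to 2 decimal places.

Convert percentages to proportions (divide by 100).
Σpᵢ² = 0.06² + 0.02² + 0.02² + 0.02² + 0.40² + 0.20² + 0.28² = 0.0036 + 0.0004 + 0.0004 + 0.0004 + 0.1600 + 0.0400 + 0.0784 = 0.2832
B = 1 / 0.2832 = 3.5311
Bₛ = (B − 1)/(n − 1) = (3.5311 − 1)/(7 − 1) = 2.5311/6 = 0.4219

0.42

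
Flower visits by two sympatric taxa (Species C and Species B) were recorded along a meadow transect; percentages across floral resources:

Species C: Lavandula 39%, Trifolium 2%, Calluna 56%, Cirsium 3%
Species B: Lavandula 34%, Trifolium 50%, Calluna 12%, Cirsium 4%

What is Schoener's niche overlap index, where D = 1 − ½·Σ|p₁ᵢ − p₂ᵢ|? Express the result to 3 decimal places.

Convert percentages to proportions (divide by 100).
Σ|p₁ᵢ − p₂ᵢ| = 0.05 + 0.48 + 0.44 + 0.01 = 0.98
D = 1 − ½ × 0.98 = 1 − 0.490 = 0.51000

0.510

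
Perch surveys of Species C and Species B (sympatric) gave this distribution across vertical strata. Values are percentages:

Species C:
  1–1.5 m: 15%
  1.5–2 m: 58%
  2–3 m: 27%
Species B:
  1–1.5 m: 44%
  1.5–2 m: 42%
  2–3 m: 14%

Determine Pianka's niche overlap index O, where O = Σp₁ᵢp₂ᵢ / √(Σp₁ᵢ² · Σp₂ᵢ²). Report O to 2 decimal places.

0.85

Convert percentages to proportions (divide by 100).
Σ p₁ᵢp₂ᵢ = 0.0660 + 0.2436 + 0.0378 = 0.3474
Σp_1ᵢ² = 0.15² + 0.58² + 0.27² = 0.0225 + 0.3364 + 0.0729 = 0.4318
Σp_2ᵢ² = 0.44² + 0.42² + 0.14² = 0.1936 + 0.1764 + 0.0196 = 0.3896
O = 0.3474 / √(0.4318 × 0.3896) = 0.3474 / 0.41016 = 0.8470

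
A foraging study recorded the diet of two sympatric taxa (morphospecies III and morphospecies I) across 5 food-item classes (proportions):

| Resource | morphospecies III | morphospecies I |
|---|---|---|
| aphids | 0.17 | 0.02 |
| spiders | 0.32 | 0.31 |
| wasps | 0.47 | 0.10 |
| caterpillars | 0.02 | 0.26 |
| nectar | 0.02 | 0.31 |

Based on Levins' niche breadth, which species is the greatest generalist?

morphospecies I

Σp_IIIᵢ² = 0.17² + 0.32² + 0.47² + 0.02² + 0.02² = 0.0289 + 0.1024 + 0.2209 + 0.0004 + 0.0004 = 0.3530
B_III = 1 / 0.3530 = 2.8329
Σp_Iᵢ² = 0.02² + 0.31² + 0.10² + 0.26² + 0.31² = 0.0004 + 0.0961 + 0.0100 + 0.0676 + 0.0961 = 0.2702
B_I = 1 / 0.2702 = 3.7010
Highest B → broadest niche (most generalist): morphospecies I (B = 3.70).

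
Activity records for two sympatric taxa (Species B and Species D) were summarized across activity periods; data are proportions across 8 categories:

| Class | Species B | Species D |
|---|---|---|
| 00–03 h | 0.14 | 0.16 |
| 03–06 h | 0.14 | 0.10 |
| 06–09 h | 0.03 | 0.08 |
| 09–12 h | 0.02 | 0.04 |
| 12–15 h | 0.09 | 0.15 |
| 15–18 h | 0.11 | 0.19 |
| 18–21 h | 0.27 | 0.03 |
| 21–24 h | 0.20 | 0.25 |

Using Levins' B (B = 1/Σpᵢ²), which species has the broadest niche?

Species D

Σp_Bᵢ² = 0.14² + 0.14² + 0.03² + 0.02² + 0.09² + 0.11² + 0.27² + 0.20² = 0.0196 + 0.0196 + 0.0009 + 0.0004 + 0.0081 + 0.0121 + 0.0729 + 0.0400 = 0.1736
B_B = 1 / 0.1736 = 5.7604
Σp_Dᵢ² = 0.16² + 0.10² + 0.08² + 0.04² + 0.15² + 0.19² + 0.03² + 0.25² = 0.0256 + 0.0100 + 0.0064 + 0.0016 + 0.0225 + 0.0361 + 0.0009 + 0.0625 = 0.1656
B_D = 1 / 0.1656 = 6.0386
Highest B → broadest niche (most generalist): Species D (B = 6.04).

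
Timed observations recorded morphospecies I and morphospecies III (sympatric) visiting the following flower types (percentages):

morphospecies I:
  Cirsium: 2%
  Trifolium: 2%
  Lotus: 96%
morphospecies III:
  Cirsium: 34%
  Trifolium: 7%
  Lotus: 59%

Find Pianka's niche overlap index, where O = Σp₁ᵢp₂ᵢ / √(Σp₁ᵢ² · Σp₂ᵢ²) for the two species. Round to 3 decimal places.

Convert percentages to proportions (divide by 100).
Σ p₁ᵢp₂ᵢ = 0.0068 + 0.0014 + 0.5664 = 0.5746
Σp_1ᵢ² = 0.02² + 0.02² + 0.96² = 0.0004 + 0.0004 + 0.9216 = 0.9224
Σp_2ᵢ² = 0.34² + 0.07² + 0.59² = 0.1156 + 0.0049 + 0.3481 = 0.4686
O = 0.5746 / √(0.9224 × 0.4686) = 0.5746 / 0.657447 = 0.87399

0.874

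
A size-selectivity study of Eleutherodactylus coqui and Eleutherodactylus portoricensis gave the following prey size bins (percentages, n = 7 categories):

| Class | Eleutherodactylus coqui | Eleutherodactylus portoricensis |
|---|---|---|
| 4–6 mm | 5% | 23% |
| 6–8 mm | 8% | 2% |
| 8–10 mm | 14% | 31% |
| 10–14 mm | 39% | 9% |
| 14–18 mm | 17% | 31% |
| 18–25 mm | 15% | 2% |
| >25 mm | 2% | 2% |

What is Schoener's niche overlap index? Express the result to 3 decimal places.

Convert percentages to proportions (divide by 100).
Σ|p₁ᵢ − p₂ᵢ| = 0.18 + 0.06 + 0.17 + 0.30 + 0.14 + 0.13 + 0.00 = 0.98
D = 1 − ½ × 0.98 = 1 − 0.490 = 0.51000

0.510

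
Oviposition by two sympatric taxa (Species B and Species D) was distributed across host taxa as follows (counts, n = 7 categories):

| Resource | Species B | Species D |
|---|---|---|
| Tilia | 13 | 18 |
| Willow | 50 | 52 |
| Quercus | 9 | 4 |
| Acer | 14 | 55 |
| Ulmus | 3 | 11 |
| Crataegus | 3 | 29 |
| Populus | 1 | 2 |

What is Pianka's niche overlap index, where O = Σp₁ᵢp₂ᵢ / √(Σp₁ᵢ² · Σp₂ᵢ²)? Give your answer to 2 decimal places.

0.82

Proportions for Species B (n=93): 13/93=0.1398, 50/93=0.5376, 9/93=0.0968, 14/93=0.1505, 3/93=0.0323, 3/93=0.0323, 1/93=0.0108
Proportions for Species D (n=171): 18/171=0.1053, 52/171=0.3041, 4/171=0.0234, 55/171=0.3216, 11/171=0.0643, 29/171=0.1696, 2/171=0.0117
Σ p₁ᵢp₂ᵢ = 0.014721 + 0.163484 + 0.002265 + 0.048401 + 0.002077 + 0.005478 + 0.000126 = 0.236552
Σp_1ᵢ² = 0.1398² + 0.5376² + 0.0968² + 0.1505² + 0.0323² + 0.0323² + 0.0108² = 0.019544 + 0.289014 + 0.009370 + 0.022650 + 0.001043 + 0.001043 + 0.000117 = 0.342781
Σp_2ᵢ² = 0.1053² + 0.3041² + 0.0234² + 0.3216² + 0.0643² + 0.1696² + 0.0117² = 0.011088 + 0.092477 + 0.000548 + 0.103427 + 0.004134 + 0.028764 + 0.000137 = 0.240575
O = 0.236552 / √(0.342781 × 0.240575) = 0.236552 / 0.2871664 = 0.8237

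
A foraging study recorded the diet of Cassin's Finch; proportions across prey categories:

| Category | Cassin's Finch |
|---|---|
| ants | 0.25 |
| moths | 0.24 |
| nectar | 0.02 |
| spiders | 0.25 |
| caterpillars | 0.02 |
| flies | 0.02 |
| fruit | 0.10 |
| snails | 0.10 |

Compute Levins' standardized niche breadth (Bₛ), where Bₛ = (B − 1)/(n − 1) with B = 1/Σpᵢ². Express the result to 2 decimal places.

0.56

Σpᵢ² = 0.25² + 0.24² + 0.02² + 0.25² + 0.02² + 0.02² + 0.10² + 0.10² = 0.0625 + 0.0576 + 0.0004 + 0.0625 + 0.0004 + 0.0004 + 0.0100 + 0.0100 = 0.2038
B = 1 / 0.2038 = 4.9068
Bₛ = (B − 1)/(n − 1) = (4.9068 − 1)/(8 − 1) = 3.9068/7 = 0.5581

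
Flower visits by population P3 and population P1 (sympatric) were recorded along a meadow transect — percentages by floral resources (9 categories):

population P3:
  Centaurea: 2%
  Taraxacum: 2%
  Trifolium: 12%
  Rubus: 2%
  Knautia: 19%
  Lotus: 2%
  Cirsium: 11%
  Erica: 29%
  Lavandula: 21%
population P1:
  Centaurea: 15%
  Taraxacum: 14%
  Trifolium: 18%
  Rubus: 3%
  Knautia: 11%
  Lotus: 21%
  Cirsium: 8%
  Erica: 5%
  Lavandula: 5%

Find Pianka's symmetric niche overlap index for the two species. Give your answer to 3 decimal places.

0.524

Convert percentages to proportions (divide by 100).
Σ p₁ᵢp₂ᵢ = 0.0030 + 0.0028 + 0.0216 + 0.0006 + 0.0209 + 0.0042 + 0.0088 + 0.0145 + 0.0105 = 0.0869
Σp_1ᵢ² = 0.02² + 0.02² + 0.12² + 0.02² + 0.19² + 0.02² + 0.11² + 0.29² + 0.21² = 0.0004 + 0.0004 + 0.0144 + 0.0004 + 0.0361 + 0.0004 + 0.0121 + 0.0841 + 0.0441 = 0.1924
Σp_2ᵢ² = 0.15² + 0.14² + 0.18² + 0.03² + 0.11² + 0.21² + 0.08² + 0.05² + 0.05² = 0.0225 + 0.0196 + 0.0324 + 0.0009 + 0.0121 + 0.0441 + 0.0064 + 0.0025 + 0.0025 = 0.1430
O = 0.0869 / √(0.1924 × 0.1430) = 0.0869 / 0.165871 = 0.52390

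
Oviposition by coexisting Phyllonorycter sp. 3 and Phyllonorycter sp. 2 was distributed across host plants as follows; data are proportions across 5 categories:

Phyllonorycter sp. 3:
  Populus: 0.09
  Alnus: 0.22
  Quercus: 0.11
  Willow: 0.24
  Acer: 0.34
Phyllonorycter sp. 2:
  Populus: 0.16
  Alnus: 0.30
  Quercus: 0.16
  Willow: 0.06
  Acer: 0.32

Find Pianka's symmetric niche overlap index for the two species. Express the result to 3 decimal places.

0.905

Σ p₁ᵢp₂ᵢ = 0.0144 + 0.0660 + 0.0176 + 0.0144 + 0.1088 = 0.2212
Σp_1ᵢ² = 0.09² + 0.22² + 0.11² + 0.24² + 0.34² = 0.0081 + 0.0484 + 0.0121 + 0.0576 + 0.1156 = 0.2418
Σp_2ᵢ² = 0.16² + 0.30² + 0.16² + 0.06² + 0.32² = 0.0256 + 0.0900 + 0.0256 + 0.0036 + 0.1024 = 0.2472
O = 0.2212 / √(0.2418 × 0.2472) = 0.2212 / 0.244485 = 0.90476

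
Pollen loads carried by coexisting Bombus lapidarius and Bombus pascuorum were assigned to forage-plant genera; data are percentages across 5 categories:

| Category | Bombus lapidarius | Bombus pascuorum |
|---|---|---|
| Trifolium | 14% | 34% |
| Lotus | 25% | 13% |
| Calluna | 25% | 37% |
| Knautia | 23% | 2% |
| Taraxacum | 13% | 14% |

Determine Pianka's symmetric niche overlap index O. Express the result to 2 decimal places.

0.78

Convert percentages to proportions (divide by 100).
Σ p₁ᵢp₂ᵢ = 0.0476 + 0.0325 + 0.0925 + 0.0046 + 0.0182 = 0.1954
Σp_1ᵢ² = 0.14² + 0.25² + 0.25² + 0.23² + 0.13² = 0.0196 + 0.0625 + 0.0625 + 0.0529 + 0.0169 = 0.2144
Σp_2ᵢ² = 0.34² + 0.13² + 0.37² + 0.02² + 0.14² = 0.1156 + 0.0169 + 0.1369 + 0.0004 + 0.0196 = 0.2894
O = 0.1954 / √(0.2144 × 0.2894) = 0.1954 / 0.24909 = 0.7845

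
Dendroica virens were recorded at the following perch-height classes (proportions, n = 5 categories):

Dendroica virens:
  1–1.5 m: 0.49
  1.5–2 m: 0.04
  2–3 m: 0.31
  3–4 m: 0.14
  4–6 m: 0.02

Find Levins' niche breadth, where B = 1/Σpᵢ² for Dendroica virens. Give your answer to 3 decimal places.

2.795

Σpᵢ² = 0.49² + 0.04² + 0.31² + 0.14² + 0.02² = 0.2401 + 0.0016 + 0.0961 + 0.0196 + 0.0004 = 0.3578
B = 1 / 0.3578 = 2.79486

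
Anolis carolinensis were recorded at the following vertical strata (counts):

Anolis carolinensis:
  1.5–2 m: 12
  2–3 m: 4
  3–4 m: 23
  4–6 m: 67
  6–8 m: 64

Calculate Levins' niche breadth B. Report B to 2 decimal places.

3.12

Proportions for Anolis carolinensis (n=170): 12/170=0.0706, 4/170=0.0235, 23/170=0.1353, 67/170=0.3941, 64/170=0.3765
Σpᵢ² = 0.0706² + 0.0235² + 0.1353² + 0.3941² + 0.3765² = 0.004984 + 0.000552 + 0.018306 + 0.155315 + 0.141752 = 0.320909
B = 1 / 0.320909 = 3.1161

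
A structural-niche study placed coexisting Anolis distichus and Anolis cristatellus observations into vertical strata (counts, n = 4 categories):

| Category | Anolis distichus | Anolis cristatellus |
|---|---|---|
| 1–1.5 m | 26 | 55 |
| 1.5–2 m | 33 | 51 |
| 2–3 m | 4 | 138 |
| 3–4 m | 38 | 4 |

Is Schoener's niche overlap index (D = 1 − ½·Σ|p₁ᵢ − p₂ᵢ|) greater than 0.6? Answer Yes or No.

Proportions for Anolis distichus (n=101): 26/101=0.2574, 33/101=0.3267, 4/101=0.0396, 38/101=0.3762
Proportions for Anolis cristatellus (n=248): 55/248=0.2218, 51/248=0.2056, 138/248=0.5565, 4/248=0.0161
Σ|p₁ᵢ − p₂ᵢ| = 0.0356 + 0.1211 + 0.5169 + 0.3601 = 1.0337
D = 1 − ½ × 1.0337 = 1 − 0.51685 = 0.48315
D = 0.48315 < 0.6 → No.

No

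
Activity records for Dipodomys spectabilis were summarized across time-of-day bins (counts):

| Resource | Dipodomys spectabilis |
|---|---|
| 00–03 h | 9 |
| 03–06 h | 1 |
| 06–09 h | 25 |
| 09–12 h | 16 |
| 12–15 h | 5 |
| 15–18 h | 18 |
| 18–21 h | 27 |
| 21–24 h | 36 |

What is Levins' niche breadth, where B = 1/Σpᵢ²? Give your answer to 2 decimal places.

Proportions for Dipodomys spectabilis (n=137): 9/137=0.0657, 1/137=0.0073, 25/137=0.1825, 16/137=0.1168, 5/137=0.0365, 18/137=0.1314, 27/137=0.1971, 36/137=0.2628
Σpᵢ² = 0.0657² + 0.0073² + 0.1825² + 0.1168² + 0.0365² + 0.1314² + 0.1971² + 0.2628² = 0.004316 + 0.000053 + 0.033306 + 0.013642 + 0.001332 + 0.017266 + 0.038848 + 0.069064 = 0.177827
B = 1 / 0.177827 = 5.6234

5.62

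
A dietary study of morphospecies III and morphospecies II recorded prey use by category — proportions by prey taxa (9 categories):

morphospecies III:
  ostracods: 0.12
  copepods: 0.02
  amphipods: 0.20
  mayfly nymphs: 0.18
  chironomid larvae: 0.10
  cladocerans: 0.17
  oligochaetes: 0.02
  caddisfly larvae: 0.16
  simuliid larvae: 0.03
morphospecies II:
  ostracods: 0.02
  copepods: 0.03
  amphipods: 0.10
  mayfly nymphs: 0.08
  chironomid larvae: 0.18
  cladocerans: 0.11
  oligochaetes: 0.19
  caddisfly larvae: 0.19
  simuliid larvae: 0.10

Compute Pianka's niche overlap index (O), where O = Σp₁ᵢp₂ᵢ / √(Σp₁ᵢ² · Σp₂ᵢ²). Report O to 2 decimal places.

Σ p₁ᵢp₂ᵢ = 0.0024 + 0.0006 + 0.0200 + 0.0144 + 0.0180 + 0.0187 + 0.0038 + 0.0304 + 0.0030 = 0.1113
Σp_1ᵢ² = 0.12² + 0.02² + 0.20² + 0.18² + 0.10² + 0.17² + 0.02² + 0.16² + 0.03² = 0.0144 + 0.0004 + 0.0400 + 0.0324 + 0.0100 + 0.0289 + 0.0004 + 0.0256 + 0.0009 = 0.1530
Σp_2ᵢ² = 0.02² + 0.03² + 0.10² + 0.08² + 0.18² + 0.11² + 0.19² + 0.19² + 0.10² = 0.0004 + 0.0009 + 0.0100 + 0.0064 + 0.0324 + 0.0121 + 0.0361 + 0.0361 + 0.0100 = 0.1444
O = 0.1113 / √(0.1530 × 0.1444) = 0.1113 / 0.14864 = 0.7488

0.75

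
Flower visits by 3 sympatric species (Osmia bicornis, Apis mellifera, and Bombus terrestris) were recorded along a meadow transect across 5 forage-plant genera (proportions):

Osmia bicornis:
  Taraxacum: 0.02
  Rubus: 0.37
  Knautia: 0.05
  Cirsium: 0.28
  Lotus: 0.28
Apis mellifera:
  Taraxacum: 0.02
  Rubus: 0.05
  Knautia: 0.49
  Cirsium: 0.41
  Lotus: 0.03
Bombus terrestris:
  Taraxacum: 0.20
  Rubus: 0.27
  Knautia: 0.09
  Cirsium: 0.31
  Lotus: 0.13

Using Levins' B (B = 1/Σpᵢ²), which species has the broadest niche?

Bombus terrestris

Σp_bicoᵢ² = 0.02² + 0.37² + 0.05² + 0.28² + 0.28² = 0.0004 + 0.1369 + 0.0025 + 0.0784 + 0.0784 = 0.2966
B_bico = 1 / 0.2966 = 3.3715
Σp_mellᵢ² = 0.02² + 0.05² + 0.49² + 0.41² + 0.03² = 0.0004 + 0.0025 + 0.2401 + 0.1681 + 0.0009 = 0.4120
B_mell = 1 / 0.4120 = 2.4272
Σp_terrᵢ² = 0.20² + 0.27² + 0.09² + 0.31² + 0.13² = 0.0400 + 0.0729 + 0.0081 + 0.0961 + 0.0169 = 0.2340
B_terr = 1 / 0.2340 = 4.2735
Highest B → broadest niche (most generalist): Bombus terrestris (B = 4.27).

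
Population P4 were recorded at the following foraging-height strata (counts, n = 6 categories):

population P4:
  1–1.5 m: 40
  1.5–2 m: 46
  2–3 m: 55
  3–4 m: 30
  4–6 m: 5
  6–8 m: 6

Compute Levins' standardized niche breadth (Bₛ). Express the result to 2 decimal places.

Proportions for population P4 (n=182): 40/182=0.2198, 46/182=0.2527, 55/182=0.3022, 30/182=0.1648, 5/182=0.0275, 6/182=0.0330
Σpᵢ² = 0.2198² + 0.2527² + 0.3022² + 0.1648² + 0.0275² + 0.0330² = 0.048312 + 0.063857 + 0.091325 + 0.027159 + 0.000756 + 0.001089 = 0.232498
B = 1 / 0.232498 = 4.3011
Bₛ = (B − 1)/(n − 1) = (4.3011 − 1)/(6 − 1) = 3.3011/5 = 0.6602

0.66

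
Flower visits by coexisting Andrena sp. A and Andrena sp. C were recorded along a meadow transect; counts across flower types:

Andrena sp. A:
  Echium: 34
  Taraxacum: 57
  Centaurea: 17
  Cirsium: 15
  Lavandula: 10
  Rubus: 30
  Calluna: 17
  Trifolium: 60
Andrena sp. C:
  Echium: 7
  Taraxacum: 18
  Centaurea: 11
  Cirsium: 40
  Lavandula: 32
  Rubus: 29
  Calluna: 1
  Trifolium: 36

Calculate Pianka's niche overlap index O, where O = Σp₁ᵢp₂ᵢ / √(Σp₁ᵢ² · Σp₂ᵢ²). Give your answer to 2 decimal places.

Proportions for Andrena sp. A (n=240): 34/240=0.1417, 57/240=0.2375, 17/240=0.0708, 15/240=0.0625, 10/240=0.0417, 30/240=0.1250, 17/240=0.0708, 60/240=0.2500
Proportions for Andrena sp. C (n=174): 7/174=0.0402, 18/174=0.1034, 11/174=0.0632, 40/174=0.2299, 32/174=0.1839, 29/174=0.1667, 1/174=0.0057, 36/174=0.2069
Σ p₁ᵢp₂ᵢ = 0.005696 + 0.024558 + 0.004475 + 0.014369 + 0.007669 + 0.020838 + 0.000404 + 0.051725 = 0.129734
Σp_1ᵢ² = 0.1417² + 0.2375² + 0.0708² + 0.0625² + 0.0417² + 0.1250² + 0.0708² + 0.2500² = 0.020079 + 0.056406 + 0.005013 + 0.003906 + 0.001739 + 0.015625 + 0.005013 + 0.062500 = 0.170281
Σp_2ᵢ² = 0.0402² + 0.1034² + 0.0632² + 0.2299² + 0.1839² + 0.1667² + 0.0057² + 0.2069² = 0.001616 + 0.010692 + 0.003994 + 0.052854 + 0.033819 + 0.027789 + 0.000032 + 0.042808 = 0.173604
O = 0.129734 / √(0.170281 × 0.173604) = 0.129734 / 0.1719345 = 0.7546

0.75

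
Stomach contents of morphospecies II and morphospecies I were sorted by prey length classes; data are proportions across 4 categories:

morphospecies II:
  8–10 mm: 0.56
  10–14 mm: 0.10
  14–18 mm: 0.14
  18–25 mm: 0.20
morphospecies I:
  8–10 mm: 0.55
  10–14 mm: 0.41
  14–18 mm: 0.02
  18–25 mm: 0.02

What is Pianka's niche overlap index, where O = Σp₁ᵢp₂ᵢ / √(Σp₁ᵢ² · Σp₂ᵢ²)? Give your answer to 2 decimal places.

Σ p₁ᵢp₂ᵢ = 0.3080 + 0.0410 + 0.0028 + 0.0040 = 0.3558
Σp_1ᵢ² = 0.56² + 0.10² + 0.14² + 0.20² = 0.3136 + 0.0100 + 0.0196 + 0.0400 = 0.3832
Σp_2ᵢ² = 0.55² + 0.41² + 0.02² + 0.02² = 0.3025 + 0.1681 + 0.0004 + 0.0004 = 0.4714
O = 0.3558 / √(0.3832 × 0.4714) = 0.3558 / 0.42502 = 0.8371

0.84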